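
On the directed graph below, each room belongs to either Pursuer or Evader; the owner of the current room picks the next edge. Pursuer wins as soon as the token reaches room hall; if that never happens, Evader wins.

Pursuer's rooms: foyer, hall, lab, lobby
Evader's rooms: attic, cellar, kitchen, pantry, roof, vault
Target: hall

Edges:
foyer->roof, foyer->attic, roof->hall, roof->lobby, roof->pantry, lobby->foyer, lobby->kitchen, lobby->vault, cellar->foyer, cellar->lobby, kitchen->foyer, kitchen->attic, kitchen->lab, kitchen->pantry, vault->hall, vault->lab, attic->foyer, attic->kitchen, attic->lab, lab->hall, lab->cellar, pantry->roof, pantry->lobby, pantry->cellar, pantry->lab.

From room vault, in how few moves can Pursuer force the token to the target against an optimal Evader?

A0 = {hall}
A1: add {lab} — lab (Pursuer) has lab→hall.
A2: add {vault} — vault (Evader): all of {hall, lab} already in.
vault enters the attractor at level 2, so Pursuer can force the target in 2 moves from there.

2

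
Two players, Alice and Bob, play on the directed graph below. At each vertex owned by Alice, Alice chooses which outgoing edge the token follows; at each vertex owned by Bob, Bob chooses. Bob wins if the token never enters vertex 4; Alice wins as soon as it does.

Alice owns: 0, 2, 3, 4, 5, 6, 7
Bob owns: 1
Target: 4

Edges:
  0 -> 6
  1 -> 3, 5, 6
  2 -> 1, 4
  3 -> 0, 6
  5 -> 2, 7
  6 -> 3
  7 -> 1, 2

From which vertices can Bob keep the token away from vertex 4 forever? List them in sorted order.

0, 1, 3, 6

A0 = {4}
A1: add {2} — 2 (Alice) has 2→4.
A2: add {5, 7} — 5 (Alice) has 5→2; 7 (Alice) has 7→2.
A3 = A2; e.g. 0 (Alice) has no edge into A2. Fixed point.
Alice's attractor = {2, 4, 5, 7}; Bob avoids the target exactly from the complement.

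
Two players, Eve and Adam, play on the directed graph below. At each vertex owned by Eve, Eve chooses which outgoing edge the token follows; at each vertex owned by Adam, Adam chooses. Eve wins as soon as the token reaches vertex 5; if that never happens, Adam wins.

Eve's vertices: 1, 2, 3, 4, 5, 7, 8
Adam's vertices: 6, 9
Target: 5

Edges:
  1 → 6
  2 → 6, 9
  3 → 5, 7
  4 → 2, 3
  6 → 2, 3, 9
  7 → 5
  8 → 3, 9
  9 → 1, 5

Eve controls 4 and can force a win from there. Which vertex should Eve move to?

A0 = {5}
A1: add {3, 7} — 3 (Eve) has 3→5; 7 (Eve) has 7→5.
A2: add {4, 8} — 4 (Eve) has 4→3; 8 (Eve) has 8→3.
A3 = A2; e.g. 1 (Eve) has no edge into A2. Fixed point.
From 4, successor 3 is in the attractor (rank 1); the other successor 2 is not.

3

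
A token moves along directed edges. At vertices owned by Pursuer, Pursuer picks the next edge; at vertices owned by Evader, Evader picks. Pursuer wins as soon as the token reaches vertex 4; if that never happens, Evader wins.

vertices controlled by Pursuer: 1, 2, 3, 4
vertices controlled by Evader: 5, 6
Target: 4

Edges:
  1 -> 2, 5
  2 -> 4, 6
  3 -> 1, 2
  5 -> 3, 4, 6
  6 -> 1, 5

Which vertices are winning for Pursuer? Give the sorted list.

1, 2, 3, 4

A0 = {4}
A1: add {2} — 2 (Pursuer) has 2→4.
A2: add {1, 3} — 1 (Pursuer) has 1→2; 3 (Pursuer) has 3→2.
A3 = A2; e.g. 5 (Evader) can still go to 6. Fixed point.
Pursuer's winning region = {1, 2, 3, 4}.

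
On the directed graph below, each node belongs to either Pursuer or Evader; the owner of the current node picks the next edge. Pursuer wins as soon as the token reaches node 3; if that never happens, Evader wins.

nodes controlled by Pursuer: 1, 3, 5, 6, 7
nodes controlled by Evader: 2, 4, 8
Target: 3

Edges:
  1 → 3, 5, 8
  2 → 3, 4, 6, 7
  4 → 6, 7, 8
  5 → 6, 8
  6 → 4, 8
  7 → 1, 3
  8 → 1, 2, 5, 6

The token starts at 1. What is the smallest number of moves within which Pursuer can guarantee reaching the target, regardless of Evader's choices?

1

A0 = {3}
A1: add {1, 7} — 1 (Pursuer) has 1→3; 7 (Pursuer) has 7→3.
A2 = A1; e.g. 2 (Evader) can still go to 4. Fixed point.
1 enters the attractor at level 1, so Pursuer can force the target in 1 move from there.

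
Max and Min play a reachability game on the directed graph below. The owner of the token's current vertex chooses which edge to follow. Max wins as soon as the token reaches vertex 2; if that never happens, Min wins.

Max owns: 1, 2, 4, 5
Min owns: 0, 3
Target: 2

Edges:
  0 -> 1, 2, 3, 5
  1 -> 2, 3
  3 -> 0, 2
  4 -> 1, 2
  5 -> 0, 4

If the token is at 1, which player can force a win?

A0 = {2}
A1: add {1, 4} — 1 (Max) has 1→2; 4 (Max) has 4→2.
1 ∈ A1, so Max can force the target.

Max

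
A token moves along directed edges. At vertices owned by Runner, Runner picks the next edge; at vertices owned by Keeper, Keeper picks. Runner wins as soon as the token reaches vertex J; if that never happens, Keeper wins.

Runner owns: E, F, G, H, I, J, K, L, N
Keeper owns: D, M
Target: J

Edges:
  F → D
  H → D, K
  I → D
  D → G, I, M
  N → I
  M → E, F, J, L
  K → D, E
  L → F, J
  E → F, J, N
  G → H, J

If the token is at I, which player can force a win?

A0 = {J}
A1: add {E, G, L} — E (Runner) has E→J; G (Runner) has G→J; L (Runner) has L→J.
A2: add {K} — K (Runner) has K→E.
A3: add {H} — H (Runner) has H→K.
A4 = A3; e.g. D (Keeper) can still go to I. Fixed point.
I never enters the attractor, so Keeper can avoid the target forever.

Keeper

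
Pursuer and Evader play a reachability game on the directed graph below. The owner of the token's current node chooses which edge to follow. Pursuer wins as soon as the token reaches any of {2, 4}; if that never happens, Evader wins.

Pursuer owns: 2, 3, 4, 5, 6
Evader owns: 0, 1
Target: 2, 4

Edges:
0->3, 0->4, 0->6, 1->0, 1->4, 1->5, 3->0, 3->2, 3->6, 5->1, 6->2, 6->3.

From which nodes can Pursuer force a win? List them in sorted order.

A0 = {2, 4}
A1: add {3, 6} — 3 (Pursuer) has 3→2; 6 (Pursuer) has 6→2.
A2: add {0} — 0 (Evader): all of {3, 4, 6} already in.
A3 = A2; e.g. 1 (Evader) can still go to 5. Fixed point.
Pursuer's winning region = {0, 2, 3, 4, 6}.

0, 2, 3, 4, 6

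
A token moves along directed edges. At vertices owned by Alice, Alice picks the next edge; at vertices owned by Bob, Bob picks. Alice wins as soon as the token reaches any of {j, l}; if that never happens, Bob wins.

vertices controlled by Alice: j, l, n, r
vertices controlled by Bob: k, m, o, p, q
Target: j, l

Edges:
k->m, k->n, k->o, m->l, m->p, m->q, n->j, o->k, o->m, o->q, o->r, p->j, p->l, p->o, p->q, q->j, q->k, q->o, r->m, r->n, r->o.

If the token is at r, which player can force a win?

Alice

A0 = {j, l}
A1: add {n} — n (Alice) has n→j.
A2: add {r} — r (Alice) has r→n.
A3 = A2; e.g. k (Bob) can still go to m. Fixed point.
r ∈ A2, so Alice can force the target.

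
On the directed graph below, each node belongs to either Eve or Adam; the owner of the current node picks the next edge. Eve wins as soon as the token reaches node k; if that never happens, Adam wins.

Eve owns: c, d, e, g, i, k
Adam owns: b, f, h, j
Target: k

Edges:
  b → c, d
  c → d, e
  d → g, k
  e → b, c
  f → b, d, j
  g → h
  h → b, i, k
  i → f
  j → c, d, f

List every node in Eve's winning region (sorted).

b, c, d, e, k

A0 = {k}
A1: add {d} — d (Eve) has d→k.
A2: add {c} — c (Eve) has c→d.
A3: add {b, e} — b (Adam): all of {c, d} already in; e (Eve) has e→c.
A4 = A3; e.g. f (Adam) can still go to j. Fixed point.
Eve's winning region = {b, c, d, e, k}.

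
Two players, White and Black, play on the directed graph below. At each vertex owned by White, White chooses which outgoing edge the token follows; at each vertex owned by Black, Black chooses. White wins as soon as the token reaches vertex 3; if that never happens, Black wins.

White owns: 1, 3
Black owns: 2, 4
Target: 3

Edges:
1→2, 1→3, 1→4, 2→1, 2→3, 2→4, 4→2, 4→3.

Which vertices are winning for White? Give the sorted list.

A0 = {3}
A1: add {1} — 1 (White) has 1→3.
A2 = A1; e.g. 2 (Black) can still go to 4. Fixed point.
White's winning region = {1, 3}.

1, 3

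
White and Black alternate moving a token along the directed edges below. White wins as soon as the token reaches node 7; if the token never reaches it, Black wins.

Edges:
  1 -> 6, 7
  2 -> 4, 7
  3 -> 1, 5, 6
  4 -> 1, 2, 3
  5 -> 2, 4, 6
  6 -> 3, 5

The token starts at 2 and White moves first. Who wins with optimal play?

Track states (vertex, player-to-move).
A0 = {(7,White), (7,Black)}
A1: add {(1,White), (2,White)}.
(2,White) ∈ A1 ⇒ White forces the target.

White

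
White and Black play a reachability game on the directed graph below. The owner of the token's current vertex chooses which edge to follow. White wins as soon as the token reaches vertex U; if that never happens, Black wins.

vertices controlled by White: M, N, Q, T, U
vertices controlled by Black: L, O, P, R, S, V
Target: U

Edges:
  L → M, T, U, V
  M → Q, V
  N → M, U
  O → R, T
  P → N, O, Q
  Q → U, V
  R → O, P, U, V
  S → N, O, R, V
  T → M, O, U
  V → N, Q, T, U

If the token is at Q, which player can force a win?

White

A0 = {U}
A1: add {N, Q, T} — N (White) has N→U; Q (White) has Q→U; T (White) has T→U.
Q ∈ A1, so White can force the target.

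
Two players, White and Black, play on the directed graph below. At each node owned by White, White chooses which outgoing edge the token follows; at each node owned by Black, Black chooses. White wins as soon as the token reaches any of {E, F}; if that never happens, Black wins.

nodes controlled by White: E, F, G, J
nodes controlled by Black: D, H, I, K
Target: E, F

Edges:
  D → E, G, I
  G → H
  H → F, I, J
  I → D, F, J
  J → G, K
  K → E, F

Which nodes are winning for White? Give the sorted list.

E, F, J, K

A0 = {E, F}
A1: add {K} — K (Black): all of {E, F} already in.
A2: add {J} — J (White) has J→K.
A3 = A2; e.g. D (Black) can still go to G. Fixed point.
White's winning region = {E, F, J, K}.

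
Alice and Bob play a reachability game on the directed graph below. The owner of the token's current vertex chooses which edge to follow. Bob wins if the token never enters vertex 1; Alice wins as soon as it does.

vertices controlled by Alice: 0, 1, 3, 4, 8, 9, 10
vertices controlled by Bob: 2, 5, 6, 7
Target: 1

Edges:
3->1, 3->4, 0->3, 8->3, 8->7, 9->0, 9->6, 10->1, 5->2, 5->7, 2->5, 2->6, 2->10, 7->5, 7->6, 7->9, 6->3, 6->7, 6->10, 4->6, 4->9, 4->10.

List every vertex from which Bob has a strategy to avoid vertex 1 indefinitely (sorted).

A0 = {1}
A1: add {3, 10} — 3 (Alice) has 3→1; 10 (Alice) has 10→1.
A2: add {0, 4, 8} — 0 (Alice) has 0→3; 4 (Alice) has 4→10; 8 (Alice) has 8→3.
A3: add {9} — 9 (Alice) has 9→0.
A4 = A3; e.g. 2 (Bob) can still go to 5. Fixed point.
Alice's attractor = {0, 1, 3, 4, 8, 9, 10}; Bob avoids the target exactly from the complement.

2, 5, 6, 7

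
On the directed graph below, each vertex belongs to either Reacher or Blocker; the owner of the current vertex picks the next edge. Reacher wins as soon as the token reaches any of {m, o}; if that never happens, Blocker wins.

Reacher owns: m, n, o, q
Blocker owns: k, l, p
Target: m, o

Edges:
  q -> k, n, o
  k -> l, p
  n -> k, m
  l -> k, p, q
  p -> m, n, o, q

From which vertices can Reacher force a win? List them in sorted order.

m, n, o, p, q

A0 = {m, o}
A1: add {n, q} — n (Reacher) has n→m; q (Reacher) has q→o.
A2: add {p} — p (Blocker): all of {m, n, o, q} already in.
A3 = A2; e.g. k (Blocker) can still go to l. Fixed point.
Reacher's winning region = {m, n, o, p, q}.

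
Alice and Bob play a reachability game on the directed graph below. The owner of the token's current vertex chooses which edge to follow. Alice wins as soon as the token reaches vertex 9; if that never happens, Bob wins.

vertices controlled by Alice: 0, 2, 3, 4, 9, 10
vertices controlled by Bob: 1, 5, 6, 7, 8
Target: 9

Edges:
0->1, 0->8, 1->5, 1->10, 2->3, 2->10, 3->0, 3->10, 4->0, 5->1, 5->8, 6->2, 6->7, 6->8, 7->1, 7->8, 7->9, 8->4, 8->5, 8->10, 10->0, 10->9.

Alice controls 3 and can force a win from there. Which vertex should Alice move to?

10

A0 = {9}
A1: add {10} — 10 (Alice) has 10→9.
A2: add {2, 3} — 2 (Alice) has 2→10; 3 (Alice) has 3→10.
A3 = A2; e.g. 0 (Alice) has no edge into A2. Fixed point.
From 3, successor 10 is in the attractor (rank 1); the other successor 0 is not.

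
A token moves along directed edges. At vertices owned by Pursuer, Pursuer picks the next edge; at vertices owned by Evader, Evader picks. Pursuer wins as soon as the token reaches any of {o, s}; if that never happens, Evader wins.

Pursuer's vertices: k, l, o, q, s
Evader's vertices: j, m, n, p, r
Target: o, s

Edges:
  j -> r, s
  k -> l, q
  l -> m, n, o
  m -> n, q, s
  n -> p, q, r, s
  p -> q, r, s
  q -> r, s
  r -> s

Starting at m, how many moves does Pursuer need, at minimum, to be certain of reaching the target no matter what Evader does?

A0 = {o, s}
A1: add {l, q, r} — l (Pursuer) has l→o; q (Pursuer) has q→s; r (Evader): all of {s} already in.
A2: add {j, k, p} — j (Evader): all of {r, s} already in; k (Pursuer) has k→l; p (Evader): all of {q, r, s} already in.
A3: add {n} — n (Evader): all of {p, q, r, s} already in.
A4: add {m} — m (Evader): all of {n, q, s} already in.
A4 = all vertices. Fixed point.
m enters the attractor at level 4, so Pursuer can force the target in 4 moves from there.

4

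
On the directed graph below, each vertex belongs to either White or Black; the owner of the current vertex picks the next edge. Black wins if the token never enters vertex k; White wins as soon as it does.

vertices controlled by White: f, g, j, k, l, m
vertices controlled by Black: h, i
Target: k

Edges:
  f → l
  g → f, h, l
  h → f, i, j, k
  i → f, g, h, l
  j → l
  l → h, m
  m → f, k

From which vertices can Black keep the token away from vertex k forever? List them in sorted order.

A0 = {k}
A1: add {m} — m (White) has m→k.
A2: add {l} — l (White) has l→m.
A3: add {f, g, j} — f (White) has f→l; g (White) has g→l; j (White) has j→l.
A4 = A3; e.g. h (Black) can still go to i. Fixed point.
White's attractor = {f, g, j, k, l, m}; Black avoids the target exactly from the complement.

h, i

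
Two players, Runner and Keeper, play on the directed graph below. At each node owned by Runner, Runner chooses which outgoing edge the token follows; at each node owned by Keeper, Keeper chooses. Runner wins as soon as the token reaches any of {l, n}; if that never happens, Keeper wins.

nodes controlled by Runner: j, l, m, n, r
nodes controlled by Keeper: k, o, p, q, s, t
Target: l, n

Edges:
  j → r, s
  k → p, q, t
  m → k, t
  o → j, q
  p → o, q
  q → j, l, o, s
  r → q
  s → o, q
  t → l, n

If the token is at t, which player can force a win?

Runner

A0 = {l, n}
A1: add {t} — t (Keeper): all of {l, n} already in.
t ∈ A1, so Runner can force the target.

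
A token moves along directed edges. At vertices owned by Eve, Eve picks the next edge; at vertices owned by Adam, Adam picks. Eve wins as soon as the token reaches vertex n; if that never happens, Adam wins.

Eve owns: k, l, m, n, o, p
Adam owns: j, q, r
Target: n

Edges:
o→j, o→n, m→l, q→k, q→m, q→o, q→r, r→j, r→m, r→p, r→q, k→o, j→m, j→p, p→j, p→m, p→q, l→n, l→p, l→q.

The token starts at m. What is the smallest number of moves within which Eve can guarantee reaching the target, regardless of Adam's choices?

2

A0 = {n}
A1: add {l, o} — l (Eve) has l→n; o (Eve) has o→n.
A2: add {k, m} — k (Eve) has k→o; m (Eve) has m→l.
m enters the attractor at level 2, so Eve can force the target in 2 moves from there.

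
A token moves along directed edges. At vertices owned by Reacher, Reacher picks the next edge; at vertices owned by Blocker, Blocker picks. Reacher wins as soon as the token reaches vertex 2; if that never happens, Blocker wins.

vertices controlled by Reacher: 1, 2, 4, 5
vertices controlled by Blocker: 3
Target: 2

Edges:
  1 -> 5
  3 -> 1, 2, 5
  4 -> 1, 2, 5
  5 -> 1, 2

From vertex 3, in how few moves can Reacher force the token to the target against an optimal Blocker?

A0 = {2}
A1: add {4, 5} — 4 (Reacher) has 4→2; 5 (Reacher) has 5→2.
A2: add {1} — 1 (Reacher) has 1→5.
A3: add {3} — 3 (Blocker): all of {1, 2, 5} already in.
A3 = all vertices. Fixed point.
3 enters the attractor at level 3, so Reacher can force the target in 3 moves from there.

3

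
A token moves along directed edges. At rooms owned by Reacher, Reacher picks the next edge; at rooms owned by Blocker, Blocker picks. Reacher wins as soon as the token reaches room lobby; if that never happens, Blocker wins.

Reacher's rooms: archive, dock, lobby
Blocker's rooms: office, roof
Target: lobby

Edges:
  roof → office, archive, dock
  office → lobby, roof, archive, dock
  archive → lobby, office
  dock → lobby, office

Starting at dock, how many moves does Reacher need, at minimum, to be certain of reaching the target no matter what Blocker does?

1

A0 = {lobby}
A1: add {archive, dock} — archive (Reacher) has archive→lobby; dock (Reacher) has dock→lobby.
A2 = A1; e.g. roof (Blocker) can still go to office. Fixed point.
dock enters the attractor at level 1, so Reacher can force the target in 1 move from there.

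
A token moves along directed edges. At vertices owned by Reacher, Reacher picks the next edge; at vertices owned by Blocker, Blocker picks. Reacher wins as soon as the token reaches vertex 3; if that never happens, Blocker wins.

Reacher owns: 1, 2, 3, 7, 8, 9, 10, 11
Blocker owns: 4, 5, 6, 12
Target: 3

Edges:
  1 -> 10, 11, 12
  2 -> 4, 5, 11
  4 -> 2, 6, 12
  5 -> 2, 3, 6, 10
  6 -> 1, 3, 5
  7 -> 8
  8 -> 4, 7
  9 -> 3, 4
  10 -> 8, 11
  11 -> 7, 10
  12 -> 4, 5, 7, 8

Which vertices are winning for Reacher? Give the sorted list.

3, 9

A0 = {3}
A1: add {9} — 9 (Reacher) has 9→3.
A2 = A1; e.g. 1 (Reacher) has no edge into A1. Fixed point.
Reacher's winning region = {3, 9}.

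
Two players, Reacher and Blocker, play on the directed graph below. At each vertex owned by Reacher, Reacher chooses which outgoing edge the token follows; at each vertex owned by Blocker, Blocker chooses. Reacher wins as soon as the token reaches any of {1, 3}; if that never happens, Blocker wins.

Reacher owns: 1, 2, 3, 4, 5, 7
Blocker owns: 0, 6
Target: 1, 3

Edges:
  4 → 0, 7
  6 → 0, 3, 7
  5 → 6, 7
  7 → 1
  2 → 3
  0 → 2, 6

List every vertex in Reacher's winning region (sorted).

A0 = {1, 3}
A1: add {2, 7} — 2 (Reacher) has 2→3; 7 (Reacher) has 7→1.
A2: add {4, 5} — 4 (Reacher) has 4→7; 5 (Reacher) has 5→7.
A3 = A2; e.g. 0 (Blocker) can still go to 6. Fixed point.
Reacher's winning region = {1, 2, 3, 4, 5, 7}.

1, 2, 3, 4, 5, 7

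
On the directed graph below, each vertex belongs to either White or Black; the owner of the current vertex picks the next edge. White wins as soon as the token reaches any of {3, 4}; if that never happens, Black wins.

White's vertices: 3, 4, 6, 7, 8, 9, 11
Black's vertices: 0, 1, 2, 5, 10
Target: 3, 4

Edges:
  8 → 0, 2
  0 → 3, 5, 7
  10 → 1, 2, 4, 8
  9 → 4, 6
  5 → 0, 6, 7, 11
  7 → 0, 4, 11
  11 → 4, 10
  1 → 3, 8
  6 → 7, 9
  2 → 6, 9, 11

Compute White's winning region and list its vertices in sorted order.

A0 = {3, 4}
A1: add {7, 9, 11} — 7 (White) has 7→4; 9 (White) has 9→4; 11 (White) has 11→4.
A2: add {6} — 6 (White) has 6→7.
A3: add {2} — 2 (Black): all of {6, 9, 11} already in.
A4: add {8} — 8 (White) has 8→2.
A5: add {1} — 1 (Black): all of {3, 8} already in.
A6: add {10} — 10 (Black): all of {1, 2, 4, 8} already in.
A7 = A6; e.g. 0 (Black) can still go to 5. Fixed point.
White's winning region = {1, 2, 3, 4, 6, 7, 8, 9, 10, 11}.

1, 2, 3, 4, 6, 7, 8, 9, 10, 11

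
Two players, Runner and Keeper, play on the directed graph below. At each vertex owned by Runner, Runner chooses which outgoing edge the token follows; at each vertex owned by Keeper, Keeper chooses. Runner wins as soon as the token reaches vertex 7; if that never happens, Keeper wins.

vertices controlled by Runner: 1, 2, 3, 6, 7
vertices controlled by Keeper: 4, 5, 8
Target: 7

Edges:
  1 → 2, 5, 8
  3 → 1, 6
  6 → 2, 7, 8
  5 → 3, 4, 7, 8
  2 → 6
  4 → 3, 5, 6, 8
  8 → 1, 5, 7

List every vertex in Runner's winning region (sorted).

A0 = {7}
A1: add {6} — 6 (Runner) has 6→7.
A2: add {2, 3} — 2 (Runner) has 2→6; 3 (Runner) has 3→6.
A3: add {1} — 1 (Runner) has 1→2.
A4 = A3; e.g. 4 (Keeper) can still go to 5. Fixed point.
Runner's winning region = {1, 2, 3, 6, 7}.

1, 2, 3, 6, 7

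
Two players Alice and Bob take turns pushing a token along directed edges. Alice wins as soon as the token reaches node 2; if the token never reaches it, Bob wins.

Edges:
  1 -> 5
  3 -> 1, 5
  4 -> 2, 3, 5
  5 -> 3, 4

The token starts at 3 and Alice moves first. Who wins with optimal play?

Bob

Track states (vertex, player-to-move).
A0 = {(2,Alice), (2,Bob)}
A1: add {(4,Alice)}.
A2 = A1; e.g. (1,Alice) stays out. (3,Alice) never enters ⇒ Bob avoids the target.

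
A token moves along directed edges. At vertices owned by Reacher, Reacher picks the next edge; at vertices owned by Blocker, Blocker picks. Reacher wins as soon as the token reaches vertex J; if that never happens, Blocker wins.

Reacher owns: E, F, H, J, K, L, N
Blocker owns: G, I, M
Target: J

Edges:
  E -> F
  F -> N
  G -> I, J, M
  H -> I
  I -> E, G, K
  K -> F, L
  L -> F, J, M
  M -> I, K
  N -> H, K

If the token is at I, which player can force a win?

A0 = {J}
A1: add {L} — L (Reacher) has L→J.
A2: add {K} — K (Reacher) has K→L.
A3: add {N} — N (Reacher) has N→K.
A4: add {F} — F (Reacher) has F→N.
A5: add {E} — E (Reacher) has E→F.
A6 = A5; e.g. G (Blocker) can still go to I. Fixed point.
I never enters the attractor, so Blocker can avoid the target forever.

Blocker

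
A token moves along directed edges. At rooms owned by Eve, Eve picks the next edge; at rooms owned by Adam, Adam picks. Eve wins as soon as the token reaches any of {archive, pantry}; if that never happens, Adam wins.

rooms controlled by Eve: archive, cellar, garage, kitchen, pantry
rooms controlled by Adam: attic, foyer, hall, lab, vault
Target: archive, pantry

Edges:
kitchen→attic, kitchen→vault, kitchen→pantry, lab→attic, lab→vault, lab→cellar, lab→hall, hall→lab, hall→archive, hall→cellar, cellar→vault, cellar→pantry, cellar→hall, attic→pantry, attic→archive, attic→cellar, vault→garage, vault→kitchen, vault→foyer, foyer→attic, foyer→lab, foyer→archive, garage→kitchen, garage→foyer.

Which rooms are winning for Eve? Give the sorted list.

archive, attic, cellar, garage, kitchen, pantry

A0 = {archive, pantry}
A1: add {cellar, kitchen} — kitchen (Eve) has kitchen→pantry; cellar (Eve) has cellar→pantry.
A2: add {attic, garage} — attic (Adam): all of {pantry, archive, cellar} already in; garage (Eve) has garage→kitchen.
A3 = A2; e.g. vault (Adam) can still go to foyer. Fixed point.
Eve's winning region = {archive, attic, cellar, garage, kitchen, pantry}.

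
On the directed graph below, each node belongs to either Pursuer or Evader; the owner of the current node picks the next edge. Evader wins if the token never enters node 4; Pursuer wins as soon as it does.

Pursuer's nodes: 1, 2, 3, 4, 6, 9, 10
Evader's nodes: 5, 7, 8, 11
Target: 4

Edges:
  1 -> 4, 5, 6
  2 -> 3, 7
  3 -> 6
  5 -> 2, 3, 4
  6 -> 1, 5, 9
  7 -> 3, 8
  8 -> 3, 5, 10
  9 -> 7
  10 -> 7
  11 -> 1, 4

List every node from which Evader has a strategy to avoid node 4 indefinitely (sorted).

7, 8, 9, 10

A0 = {4}
A1: add {1} — 1 (Pursuer) has 1→4.
A2: add {6, 11} — 6 (Pursuer) has 6→1; 11 (Evader): all of {1, 4} already in.
A3: add {3} — 3 (Pursuer) has 3→6.
A4: add {2} — 2 (Pursuer) has 2→3.
A5: add {5} — 5 (Evader): all of {2, 3, 4} already in.
A6 = A5; e.g. 7 (Evader) can still go to 8. Fixed point.
Pursuer's attractor = {1, 2, 3, 4, 5, 6, 11}; Evader avoids the target exactly from the complement.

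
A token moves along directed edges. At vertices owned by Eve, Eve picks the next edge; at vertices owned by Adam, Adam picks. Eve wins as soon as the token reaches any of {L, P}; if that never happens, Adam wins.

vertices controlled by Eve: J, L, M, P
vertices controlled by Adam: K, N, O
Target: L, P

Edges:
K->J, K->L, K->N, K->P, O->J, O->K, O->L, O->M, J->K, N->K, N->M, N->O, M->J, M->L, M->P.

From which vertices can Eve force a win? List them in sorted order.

L, M, P

A0 = {L, P}
A1: add {M} — M (Eve) has M→L.
A2 = A1; e.g. J (Eve) has no edge into A1. Fixed point.
Eve's winning region = {L, M, P}.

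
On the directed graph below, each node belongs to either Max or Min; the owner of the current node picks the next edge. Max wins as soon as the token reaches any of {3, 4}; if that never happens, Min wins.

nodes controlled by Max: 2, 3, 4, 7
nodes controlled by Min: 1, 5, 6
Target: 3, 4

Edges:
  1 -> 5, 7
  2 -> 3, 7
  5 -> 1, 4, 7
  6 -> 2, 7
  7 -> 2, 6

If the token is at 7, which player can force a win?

A0 = {3, 4}
A1: add {2} — 2 (Max) has 2→3.
A2: add {7} — 7 (Max) has 7→2.
7 ∈ A2, so Max can force the target.

Max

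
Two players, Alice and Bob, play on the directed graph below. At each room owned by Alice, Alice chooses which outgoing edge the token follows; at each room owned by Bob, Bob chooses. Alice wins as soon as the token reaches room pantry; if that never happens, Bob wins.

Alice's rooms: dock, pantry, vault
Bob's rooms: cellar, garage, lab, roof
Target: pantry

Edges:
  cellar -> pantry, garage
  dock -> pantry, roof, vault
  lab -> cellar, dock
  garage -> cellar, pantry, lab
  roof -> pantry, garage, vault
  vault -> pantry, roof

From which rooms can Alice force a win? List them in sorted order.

dock, pantry, vault

A0 = {pantry}
A1: add {dock, vault} — dock (Alice) has dock→pantry; vault (Alice) has vault→pantry.
A2 = A1; e.g. cellar (Bob) can still go to garage. Fixed point.
Alice's winning region = {dock, pantry, vault}.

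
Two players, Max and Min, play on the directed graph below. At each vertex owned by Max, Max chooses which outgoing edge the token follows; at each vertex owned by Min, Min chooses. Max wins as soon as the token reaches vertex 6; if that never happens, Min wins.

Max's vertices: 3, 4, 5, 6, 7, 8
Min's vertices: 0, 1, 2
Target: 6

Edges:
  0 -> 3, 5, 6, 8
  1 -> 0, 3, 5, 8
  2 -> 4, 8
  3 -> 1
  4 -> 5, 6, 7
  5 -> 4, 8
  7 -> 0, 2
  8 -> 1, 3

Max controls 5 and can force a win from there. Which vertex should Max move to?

A0 = {6}
A1: add {4} — 4 (Max) has 4→6.
A2: add {5} — 5 (Max) has 5→4.
A3 = A2; e.g. 0 (Min) can still go to 3. Fixed point.
From 5, successor 4 is in the attractor (rank 1); the other successor 8 is not.

4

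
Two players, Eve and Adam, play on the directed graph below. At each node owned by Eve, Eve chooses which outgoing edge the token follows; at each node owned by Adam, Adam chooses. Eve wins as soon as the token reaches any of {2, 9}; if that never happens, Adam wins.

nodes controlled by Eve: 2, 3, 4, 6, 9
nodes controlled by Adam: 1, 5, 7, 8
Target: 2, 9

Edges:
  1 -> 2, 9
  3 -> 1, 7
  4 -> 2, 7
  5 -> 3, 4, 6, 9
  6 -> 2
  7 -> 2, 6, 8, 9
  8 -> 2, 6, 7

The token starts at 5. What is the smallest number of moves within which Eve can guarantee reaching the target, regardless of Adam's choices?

3

A0 = {2, 9}
A1: add {1, 4, 6} — 1 (Adam): all of {2, 9} already in; 4 (Eve) has 4→2; 6 (Eve) has 6→2.
A2: add {3} — 3 (Eve) has 3→1.
A3: add {5} — 5 (Adam): all of {3, 4, 6, 9} already in.
A4 = A3; e.g. 7 (Adam) can still go to 8. Fixed point.
5 enters the attractor at level 3, so Eve can force the target in 3 moves from there.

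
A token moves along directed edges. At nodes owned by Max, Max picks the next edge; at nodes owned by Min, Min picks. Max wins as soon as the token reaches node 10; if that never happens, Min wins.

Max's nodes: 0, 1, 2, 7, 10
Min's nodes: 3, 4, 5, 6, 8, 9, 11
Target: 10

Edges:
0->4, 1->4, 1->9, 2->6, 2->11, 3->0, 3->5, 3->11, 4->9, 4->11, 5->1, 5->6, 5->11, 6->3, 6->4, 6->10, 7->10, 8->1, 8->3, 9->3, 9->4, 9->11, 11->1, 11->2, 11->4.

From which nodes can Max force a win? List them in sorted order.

A0 = {10}
A1: add {7} — 7 (Max) has 7→10.
A2 = A1; e.g. 0 (Max) has no edge into A1. Fixed point.
Max's winning region = {7, 10}.

7, 10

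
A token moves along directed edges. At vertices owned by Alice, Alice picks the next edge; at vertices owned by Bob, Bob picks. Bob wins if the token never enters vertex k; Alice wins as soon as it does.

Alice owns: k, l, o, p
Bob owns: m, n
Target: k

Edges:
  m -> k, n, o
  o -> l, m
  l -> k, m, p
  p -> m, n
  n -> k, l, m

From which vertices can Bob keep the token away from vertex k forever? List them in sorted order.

A0 = {k}
A1: add {l} — l (Alice) has l→k.
A2: add {o} — o (Alice) has o→l.
A3 = A2; e.g. m (Bob) can still go to n. Fixed point.
Alice's attractor = {k, l, o}; Bob avoids the target exactly from the complement.

m, n, p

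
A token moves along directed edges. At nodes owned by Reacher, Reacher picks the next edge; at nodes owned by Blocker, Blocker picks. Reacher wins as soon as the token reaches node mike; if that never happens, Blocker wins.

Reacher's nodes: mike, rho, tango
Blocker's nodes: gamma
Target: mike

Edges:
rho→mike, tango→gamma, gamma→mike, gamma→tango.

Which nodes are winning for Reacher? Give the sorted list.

mike, rho

A0 = {mike}
A1: add {rho} — rho (Reacher) has rho→mike.
A2 = A1; e.g. tango (Reacher) has no edge into A1. Fixed point.
Reacher's winning region = {mike, rho}.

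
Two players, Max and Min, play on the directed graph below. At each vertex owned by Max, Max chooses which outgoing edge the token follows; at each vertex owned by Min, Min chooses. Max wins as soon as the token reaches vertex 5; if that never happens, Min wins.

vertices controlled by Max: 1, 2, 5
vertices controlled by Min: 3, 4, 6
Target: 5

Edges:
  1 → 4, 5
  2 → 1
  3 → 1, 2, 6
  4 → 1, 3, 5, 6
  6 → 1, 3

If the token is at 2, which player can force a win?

Max

A0 = {5}
A1: add {1} — 1 (Max) has 1→5.
A2: add {2} — 2 (Max) has 2→1.
A3 = A2; e.g. 3 (Min) can still go to 6. Fixed point.
2 ∈ A2, so Max can force the target.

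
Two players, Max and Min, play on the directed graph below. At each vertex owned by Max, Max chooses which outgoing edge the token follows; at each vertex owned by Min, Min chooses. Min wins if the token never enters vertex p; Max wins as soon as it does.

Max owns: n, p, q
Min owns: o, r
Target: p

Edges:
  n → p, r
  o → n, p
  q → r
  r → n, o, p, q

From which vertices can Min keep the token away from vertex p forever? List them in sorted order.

q, r

A0 = {p}
A1: add {n} — n (Max) has n→p.
A2: add {o} — o (Min): all of {n, p} already in.
A3 = A2; e.g. q (Max) has no edge into A2. Fixed point.
Max's attractor = {n, o, p}; Min avoids the target exactly from the complement.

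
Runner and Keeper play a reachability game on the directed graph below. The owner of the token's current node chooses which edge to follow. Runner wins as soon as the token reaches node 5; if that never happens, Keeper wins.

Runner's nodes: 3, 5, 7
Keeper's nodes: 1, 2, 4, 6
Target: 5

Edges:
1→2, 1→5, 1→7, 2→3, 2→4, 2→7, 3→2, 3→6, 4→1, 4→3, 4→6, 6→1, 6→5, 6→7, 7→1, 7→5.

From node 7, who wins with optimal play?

Runner

A0 = {5}
A1: add {7} — 7 (Runner) has 7→5.
A2 = A1; e.g. 1 (Keeper) can still go to 2. Fixed point.
7 ∈ A1, so Runner can force the target.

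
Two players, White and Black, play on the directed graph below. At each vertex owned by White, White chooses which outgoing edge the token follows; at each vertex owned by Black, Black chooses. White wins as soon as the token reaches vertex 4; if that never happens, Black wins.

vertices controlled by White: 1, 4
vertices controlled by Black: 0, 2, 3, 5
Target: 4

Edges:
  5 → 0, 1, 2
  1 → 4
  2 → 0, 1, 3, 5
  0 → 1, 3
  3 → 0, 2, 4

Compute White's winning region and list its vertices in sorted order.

1, 4

A0 = {4}
A1: add {1} — 1 (White) has 1→4.
A2 = A1; e.g. 0 (Black) can still go to 3. Fixed point.
White's winning region = {1, 4}.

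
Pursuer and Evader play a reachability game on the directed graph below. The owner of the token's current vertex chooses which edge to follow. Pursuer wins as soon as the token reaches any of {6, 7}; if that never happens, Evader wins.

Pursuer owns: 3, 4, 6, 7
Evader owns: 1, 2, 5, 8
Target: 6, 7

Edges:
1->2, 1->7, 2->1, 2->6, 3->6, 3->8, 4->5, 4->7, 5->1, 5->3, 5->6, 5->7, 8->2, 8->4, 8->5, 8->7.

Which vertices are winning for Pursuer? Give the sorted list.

3, 4, 6, 7

A0 = {6, 7}
A1: add {3, 4} — 3 (Pursuer) has 3→6; 4 (Pursuer) has 4→7.
A2 = A1; e.g. 1 (Evader) can still go to 2. Fixed point.
Pursuer's winning region = {3, 4, 6, 7}.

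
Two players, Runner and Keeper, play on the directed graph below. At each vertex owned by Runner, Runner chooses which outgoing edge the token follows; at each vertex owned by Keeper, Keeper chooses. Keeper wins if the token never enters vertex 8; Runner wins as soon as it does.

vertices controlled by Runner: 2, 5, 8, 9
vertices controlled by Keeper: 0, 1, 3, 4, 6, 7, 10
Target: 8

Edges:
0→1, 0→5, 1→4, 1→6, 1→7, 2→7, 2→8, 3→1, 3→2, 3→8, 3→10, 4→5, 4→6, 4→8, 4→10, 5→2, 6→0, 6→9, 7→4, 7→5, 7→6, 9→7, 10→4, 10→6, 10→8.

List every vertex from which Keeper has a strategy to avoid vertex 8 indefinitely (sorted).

0, 1, 3, 4, 6, 7, 9, 10

A0 = {8}
A1: add {2} — 2 (Runner) has 2→8.
A2: add {5} — 5 (Runner) has 5→2.
A3 = A2; e.g. 0 (Keeper) can still go to 1. Fixed point.
Runner's attractor = {2, 5, 8}; Keeper avoids the target exactly from the complement.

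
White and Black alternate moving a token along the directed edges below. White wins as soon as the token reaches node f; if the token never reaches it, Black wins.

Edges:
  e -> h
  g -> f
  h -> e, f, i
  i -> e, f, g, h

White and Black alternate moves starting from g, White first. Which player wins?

White

Track states (vertex, player-to-move).
A0 = {(f,White), (f,Black)}
A1: add {(g,White), (g,Black), (h,White), (i,White)}.
(g,White) ∈ A1 ⇒ White forces the target.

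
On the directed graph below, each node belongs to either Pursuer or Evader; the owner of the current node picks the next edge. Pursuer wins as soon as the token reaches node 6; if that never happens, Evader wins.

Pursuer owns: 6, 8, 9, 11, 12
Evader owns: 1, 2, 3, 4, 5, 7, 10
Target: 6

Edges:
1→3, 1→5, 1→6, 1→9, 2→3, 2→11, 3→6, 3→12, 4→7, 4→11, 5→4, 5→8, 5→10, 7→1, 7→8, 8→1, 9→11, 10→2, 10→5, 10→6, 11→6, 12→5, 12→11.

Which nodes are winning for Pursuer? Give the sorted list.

A0 = {6}
A1: add {11} — 11 (Pursuer) has 11→6.
A2: add {9, 12} — 9 (Pursuer) has 9→11; 12 (Pursuer) has 12→11.
A3: add {3} — 3 (Evader): all of {6, 12} already in.
A4: add {2} — 2 (Evader): all of {3, 11} already in.
A5 = A4; e.g. 1 (Evader) can still go to 5. Fixed point.
Pursuer's winning region = {2, 3, 6, 9, 11, 12}.

2, 3, 6, 9, 11, 12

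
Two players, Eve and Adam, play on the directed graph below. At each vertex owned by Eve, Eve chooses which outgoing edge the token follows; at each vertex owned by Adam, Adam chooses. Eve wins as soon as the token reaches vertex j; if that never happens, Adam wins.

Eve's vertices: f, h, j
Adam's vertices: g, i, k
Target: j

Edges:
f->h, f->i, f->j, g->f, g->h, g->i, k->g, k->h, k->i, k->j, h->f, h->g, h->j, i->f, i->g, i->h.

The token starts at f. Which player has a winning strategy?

Eve

A0 = {j}
A1: add {f, h} — f (Eve) has f→j; h (Eve) has h→j.
A2 = A1; e.g. g (Adam) can still go to i. Fixed point.
f ∈ A1, so Eve can force the target.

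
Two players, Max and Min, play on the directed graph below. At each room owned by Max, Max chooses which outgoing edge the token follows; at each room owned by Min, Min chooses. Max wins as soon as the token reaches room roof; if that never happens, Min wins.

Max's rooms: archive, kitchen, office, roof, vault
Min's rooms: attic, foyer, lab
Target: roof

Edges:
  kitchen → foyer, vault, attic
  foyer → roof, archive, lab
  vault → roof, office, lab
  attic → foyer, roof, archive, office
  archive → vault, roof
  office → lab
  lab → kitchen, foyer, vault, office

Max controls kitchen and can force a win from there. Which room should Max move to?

vault

A0 = {roof}
A1: add {archive, vault} — vault (Max) has vault→roof; archive (Max) has archive→roof.
A2: add {kitchen} — kitchen (Max) has kitchen→vault.
A3 = A2; e.g. foyer (Min) can still go to lab. Fixed point.
From kitchen, successor vault is in the attractor (rank 1); the other successors attic, foyer are not.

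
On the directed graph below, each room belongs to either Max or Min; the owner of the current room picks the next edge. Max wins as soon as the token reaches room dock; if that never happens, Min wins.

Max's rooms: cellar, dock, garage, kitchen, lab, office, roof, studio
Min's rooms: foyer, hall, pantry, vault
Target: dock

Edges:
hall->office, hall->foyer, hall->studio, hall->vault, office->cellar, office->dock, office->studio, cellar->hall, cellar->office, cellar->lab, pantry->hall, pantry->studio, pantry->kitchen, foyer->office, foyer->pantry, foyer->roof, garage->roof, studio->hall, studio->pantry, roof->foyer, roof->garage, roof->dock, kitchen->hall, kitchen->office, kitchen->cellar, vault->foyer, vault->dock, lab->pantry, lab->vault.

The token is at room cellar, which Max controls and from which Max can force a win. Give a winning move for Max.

A0 = {dock}
A1: add {office, roof} — office (Max) has office→dock; roof (Max) has roof→dock.
A2: add {cellar, garage, kitchen} — cellar (Max) has cellar→office; garage (Max) has garage→roof; kitchen (Max) has kitchen→office.
A3 = A2; e.g. hall (Min) can still go to foyer. Fixed point.
From cellar, successor office is in the attractor (rank 1); the other successors hall, lab are not.

office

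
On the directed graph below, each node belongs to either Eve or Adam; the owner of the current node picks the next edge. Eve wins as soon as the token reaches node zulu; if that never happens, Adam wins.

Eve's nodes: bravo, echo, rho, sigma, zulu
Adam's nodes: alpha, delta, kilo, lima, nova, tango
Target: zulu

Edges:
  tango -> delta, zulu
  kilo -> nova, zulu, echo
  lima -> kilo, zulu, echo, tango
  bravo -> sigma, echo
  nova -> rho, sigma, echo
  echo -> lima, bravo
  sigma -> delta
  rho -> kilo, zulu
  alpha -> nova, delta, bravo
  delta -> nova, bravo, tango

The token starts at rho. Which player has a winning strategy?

Eve

A0 = {zulu}
A1: add {rho} — rho (Eve) has rho→zulu.
A2 = A1; e.g. nova (Adam) can still go to sigma. Fixed point.
rho ∈ A1, so Eve can force the target.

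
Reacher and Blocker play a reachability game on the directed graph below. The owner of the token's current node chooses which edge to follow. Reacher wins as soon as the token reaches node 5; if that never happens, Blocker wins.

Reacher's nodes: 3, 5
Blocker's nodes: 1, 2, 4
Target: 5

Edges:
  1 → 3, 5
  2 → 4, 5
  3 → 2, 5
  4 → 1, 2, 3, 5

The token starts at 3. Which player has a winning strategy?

Reacher

A0 = {5}
A1: add {3} — 3 (Reacher) has 3→5.
3 ∈ A1, so Reacher can force the target.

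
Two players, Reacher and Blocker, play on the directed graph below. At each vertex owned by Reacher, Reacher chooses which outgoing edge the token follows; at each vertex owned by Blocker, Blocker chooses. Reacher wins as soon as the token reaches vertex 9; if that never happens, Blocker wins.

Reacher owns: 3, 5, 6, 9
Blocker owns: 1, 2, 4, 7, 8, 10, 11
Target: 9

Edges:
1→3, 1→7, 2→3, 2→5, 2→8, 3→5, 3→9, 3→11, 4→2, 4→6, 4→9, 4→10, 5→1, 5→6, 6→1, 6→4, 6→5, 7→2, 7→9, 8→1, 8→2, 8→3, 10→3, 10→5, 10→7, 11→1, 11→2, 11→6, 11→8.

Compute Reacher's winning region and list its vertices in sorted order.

3, 9

A0 = {9}
A1: add {3} — 3 (Reacher) has 3→9.
A2 = A1; e.g. 1 (Blocker) can still go to 7. Fixed point.
Reacher's winning region = {3, 9}.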